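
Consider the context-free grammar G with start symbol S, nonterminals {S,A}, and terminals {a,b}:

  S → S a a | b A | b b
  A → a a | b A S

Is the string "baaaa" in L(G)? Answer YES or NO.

CNF form of G:
  S -> S X3 | T1 A | T1 T1
  A -> T0 T0 | T1 X2
  T0 -> a
  T1 -> b
  X2 -> A S
  X3 -> T0 T0

Fill CYK table bottom-up:
  cell(0,0) b: {T1}  orig:{}
  cell(1,1) a: {T0}  orig:{}
  cell(2,2) a: {T0}  orig:{}
  cell(3,3) a: {T0}  orig:{}
  cell(4,4) a: {T0}  orig:{}
  cell(0,1) ba: ∅
  cell(1,2) aa: {A,X3}  orig:{A}
  cell(2,3) aa: {A,X3}  orig:{A}
  cell(3,4) aa: {A,X3}  orig:{A}
  cell(0,2) baa: {S}
  cell(1,3) aaa: ∅
  cell(2,4) aaa: ∅
  cell(0,3) baaa: ∅
  cell(1,4) aaaa: ∅
  cell(0,4) baaaa: {S}

S ∈ T[0,4] ⇒ YES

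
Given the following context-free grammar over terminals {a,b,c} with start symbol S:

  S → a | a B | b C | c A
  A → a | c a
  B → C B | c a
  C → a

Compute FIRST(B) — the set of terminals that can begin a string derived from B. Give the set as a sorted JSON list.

Compute FIRST by fixpoint:
pass 1:
  A via A→a: +{a}
  A via A→c a: +{c}
  B via B→c a: +{c}
  C via C→a: +{a}
  S via S→a: +{a}
  S via S→b C: +{b}
  S via S→c A: +{c}
  FIRST(S)={a,b,c}  FIRST(A)={a,c}  FIRST(B)={c}  FIRST(C)={a}
pass 2:
  B via B→C B: +{a}
  FIRST(S)={a,b,c}  FIRST(A)={a,c}  FIRST(B)={a,c}  FIRST(C)={a}
pass 3: (stable)
  FIRST(S)={a,b,c}  FIRST(A)={a,c}  FIRST(B)={a,c}  FIRST(C)={a}

FIRST(B) = ["a", "c"]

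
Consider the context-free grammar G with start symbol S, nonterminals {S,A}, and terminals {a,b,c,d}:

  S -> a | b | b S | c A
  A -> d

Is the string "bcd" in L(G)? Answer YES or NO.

CNF form of G:
  S -> T0 S | T1 A | a | b
  A -> d
  T0 -> b
  T1 -> c

CYK table (by increasing span):
  cell(0,0) b: {S,T0}  orig:{S}
  cell(1,1) c: {T1}  orig:{}
  cell(2,2) d: {A}
  cell(0,1) bc: ∅
  cell(1,2) cd: {S}
  cell(0,2) bcd: {S}

S ∈ T[0,2] ⇒ YES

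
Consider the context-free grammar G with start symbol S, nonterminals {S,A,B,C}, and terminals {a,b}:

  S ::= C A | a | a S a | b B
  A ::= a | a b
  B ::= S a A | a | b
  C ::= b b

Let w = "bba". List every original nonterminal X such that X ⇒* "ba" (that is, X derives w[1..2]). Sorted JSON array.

CNF form of G:
  S -> C A | T0 X3 | T1 B | a
  A -> T0 T1 | a
  B -> S X2 | a | b
  C -> T1 T1
  T0 -> a
  T1 -> b
  X2 -> T0 A
  X3 -> S T0

CYK fill (cells [i..j] with 1 ≤ i ≤ j ≤ 2 only):
  [1..1]={B,T1}  "b"  orig:{B}
  [2..2]={A,B,S,T0}  "a"  orig:{A,B,S}
  [1..2]={S}  "ba"

Original NTs in T[1,2] deriving "ba": ["S"]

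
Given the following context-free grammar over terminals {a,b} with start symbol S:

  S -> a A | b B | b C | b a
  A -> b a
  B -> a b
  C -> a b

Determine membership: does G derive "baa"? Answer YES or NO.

CNF form of G:
  S -> T0 B | T0 C | T0 T1 | T1 A
  A -> T0 T1
  B -> T1 T0
  C -> T1 T0
  T0 -> b
  T1 -> a

CYK table (by increasing span):
  T[0,0] 'b' = {T0}  orig:{}
  T[1,1] 'a' = {T1}  orig:{}
  T[2,2] 'a' = {T1}  orig:{}
  T[0,1] 'ba' = {A,S}
  T[1,2] 'aa' = ∅
  T[0,2] 'baa' = ∅

S ∉ T[0,2] ⇒ NO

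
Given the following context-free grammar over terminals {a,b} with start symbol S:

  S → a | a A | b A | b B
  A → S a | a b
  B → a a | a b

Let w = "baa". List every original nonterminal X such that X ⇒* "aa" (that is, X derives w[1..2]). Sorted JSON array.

CNF form of G:
  S -> T0 A | T1 A | T1 B | a
  A -> S T0 | T0 T1
  B -> T0 T0 | T0 T1
  T0 -> a
  T1 -> b

CYK table (by increasing span) (cells [i..j] with 1 ≤ i ≤ j ≤ 2 only):
  T[1,1] 'a' = {S,T0}  orig:{S}
  T[2,2] 'a' = {S,T0}  orig:{S}
  T[1,2] 'aa' = {A,B}

Original NTs in T[1,2] deriving "aa": ["A", "B"]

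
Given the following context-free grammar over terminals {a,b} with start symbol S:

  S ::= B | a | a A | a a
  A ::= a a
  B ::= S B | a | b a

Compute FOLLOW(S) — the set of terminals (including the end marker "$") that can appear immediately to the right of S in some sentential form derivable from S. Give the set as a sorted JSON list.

FIRST sets, iterate to fixpoint:
pass 1:
  A via A→a a: +{a}
  B via B→a: +{a}
  B via B→b a: +{b}
  S via S→B: +{a,b}
  FIRST(S)={a,b}  FIRST(A)={a}  FIRST(B)={a,b}
pass 2: done
  FIRST(S)={a,b}  FIRST(A)={a}  FIRST(B)={a,b}

Compute FOLLOW by fixpoint:
initialize: $ ∈ FOLLOW(S)
pass 1:
  B→S B: FOLLOW(S) ⊇ FIRST(B) = {a,b}; new: +{a,b}
  S→B: FOLLOW(B) ⊇ FOLLOW(S) ⊇ {$,a,b}; new: +{$,a,b}
  S→a A: FOLLOW(A) ⊇ FOLLOW(S) ⊇ {$,a,b}; new: +{$,a,b}
  FOLLOW(S)={$,a,b}  FOLLOW(A)={$,a,b}  FOLLOW(B)={$,a,b}
pass 2: (no change)
  FOLLOW(S)={$,a,b}  FOLLOW(A)={$,a,b}  FOLLOW(B)={$,a,b}

FOLLOW(S) = ["$", "a", "b"]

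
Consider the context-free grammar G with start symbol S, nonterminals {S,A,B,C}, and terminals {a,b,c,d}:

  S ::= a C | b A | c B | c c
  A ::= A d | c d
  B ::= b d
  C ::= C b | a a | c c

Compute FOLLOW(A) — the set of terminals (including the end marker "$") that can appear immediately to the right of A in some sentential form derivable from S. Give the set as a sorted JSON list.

Compute FIRST by fixpoint:
round 1:
  A via A→c d: +{c}
  B via B→b d: +{b}
  C via C→a a: +{a}
  C via C→c c: +{c}
  S via S→a C: +{a}
  S via S→b A: +{b}
  S via S→c B: +{c}
  S: {a,b,c}  A: {c}  B: {b}  C: {a,c}
round 2: done
  S: {a,b,c}  A: {c}  B: {b}  C: {a,c}

Compute FOLLOW by fixpoint:
seed FOLLOW(S) with $
pass 1:
  A→A d: FOLLOW(A) ⊇ FIRST(d) = {d}; new: +{d}
  C→C b: FOLLOW(C) ⊇ FIRST(b) = {b}; new: +{b}
  S→a C: FOLLOW(C) ⊇ FOLLOW(S) ⊇ {$}; new: +{$}
  S→b A: FOLLOW(A) ⊇ FOLLOW(S) ⊇ {$}; new: +{$}
  S→c B: FOLLOW(B) ⊇ FOLLOW(S) ⊇ {$}; new: +{$}
  FOLLOW[S]={$}  FOLLOW[A]={$,d}  FOLLOW[B]={$}  FOLLOW[C]={$,b}
pass 2: — fixpoint
  FOLLOW[S]={$}  FOLLOW[A]={$,d}  FOLLOW[B]={$}  FOLLOW[C]={$,b}

FOLLOW(A) = ["$", "d"]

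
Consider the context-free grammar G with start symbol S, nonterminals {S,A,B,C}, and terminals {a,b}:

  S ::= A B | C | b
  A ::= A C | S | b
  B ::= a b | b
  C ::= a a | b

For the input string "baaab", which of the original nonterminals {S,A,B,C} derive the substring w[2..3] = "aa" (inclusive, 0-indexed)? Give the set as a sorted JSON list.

CNF form of G:
  S -> A B | T0 T0 | b
  A -> A B | A C | T0 T0 | b
  B -> T0 T1 | b
  C -> T0 T0 | b
  T0 -> a
  T1 -> b

CYK table (by increasing span) — only the sub-triangle for w[2..3]:
  cell(2,2) a: {T0}  orig:{}
  cell(3,3) a: {T0}  orig:{}
  cell(2,3) aa: {A,C,S}

Original NTs in T[2,3] deriving "aa": ["A", "C", "S"]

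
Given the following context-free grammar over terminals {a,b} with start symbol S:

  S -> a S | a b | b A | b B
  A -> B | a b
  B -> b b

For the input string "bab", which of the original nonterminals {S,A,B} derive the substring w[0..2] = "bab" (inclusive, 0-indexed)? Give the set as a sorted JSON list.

CNF form of G:
  S -> T0 S | T0 T1 | T1 A | T1 B
  A -> T0 T1 | T1 T1
  B -> T1 T1
  T0 -> a
  T1 -> b

CYK table (by increasing span) (cells [i..j] with 0 ≤ i ≤ j ≤ 2 only):
  [0..0]={T1}  "b"  orig:{}
  [1..1]={T0}  "a"  orig:{}
  [2..2]={T1}  "b"  orig:{}
  [0..1]=∅  "ba"
  [1..2]={A,S}  "ab"
  [0..2]={S}  "bab"

Original NTs in T[0,2] deriving "bab": ["S"]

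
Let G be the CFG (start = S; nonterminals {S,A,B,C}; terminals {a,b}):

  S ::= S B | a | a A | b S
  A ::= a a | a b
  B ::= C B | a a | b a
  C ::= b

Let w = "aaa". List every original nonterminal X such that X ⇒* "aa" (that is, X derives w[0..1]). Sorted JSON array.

Convert to CNF:
  S -> S B | T0 A | T1 S | a
  A -> T0 T0 | T0 T1
  B -> C B | T0 T0 | T1 T0
  C -> b
  T0 -> a
  T1 -> b

CYK fill (cells [i..j] with 0 ≤ i ≤ j ≤ 1 only):
  [0..0]={S,T0}  "a"  orig:{S}
  [1..1]={S,T0}  "a"  orig:{S}
  [0..1]={A,B}  "aa"

Original NTs in T[0,1] deriving "aa": ["A", "B"]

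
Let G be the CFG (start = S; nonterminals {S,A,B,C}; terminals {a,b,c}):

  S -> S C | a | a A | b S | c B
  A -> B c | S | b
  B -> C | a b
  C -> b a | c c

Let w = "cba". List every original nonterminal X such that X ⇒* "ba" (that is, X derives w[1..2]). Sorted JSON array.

Convert to CNF:
  S -> S C | T0 B | T1 A | T2 S | a
  A -> B T0 | S C | T0 B | T1 A | T2 S | a | b
  B -> T0 T0 | T1 T2 | T2 T1
  C -> T0 T0 | T2 T1
  T0 -> c
  T1 -> a
  T2 -> b

CYK fill (cells [i..j] with 1 ≤ i ≤ j ≤ 2 only):
  [1..1]={A,T2}  "b"  orig:{A}
  [2..2]={A,S,T1}  "a"  orig:{A,S}
  [1..2]={A,B,C,S}  "ba"

Original NTs in T[1,2] deriving "ba": ["A", "B", "C", "S"]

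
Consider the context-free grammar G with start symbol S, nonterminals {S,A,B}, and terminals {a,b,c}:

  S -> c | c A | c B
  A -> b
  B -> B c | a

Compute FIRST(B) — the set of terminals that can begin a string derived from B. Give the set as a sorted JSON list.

FIRST sets, iterate to fixpoint:
[1]
  A via A→b: +{b}
  B via B→a: +{a}
  S via S→c: +{c}
  S: {c}  A: {b}  B: {a}
[2] — fixpoint
  S: {c}  A: {b}  B: {a}

FIRST(B) = ["a"]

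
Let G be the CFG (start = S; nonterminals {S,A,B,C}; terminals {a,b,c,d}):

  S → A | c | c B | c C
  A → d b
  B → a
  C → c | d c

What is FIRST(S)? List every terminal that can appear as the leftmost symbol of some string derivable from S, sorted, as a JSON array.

FIRST iteration:
[1]
  A via A→d b: +{d}
  B via B→a: +{a}
  C via C→c: +{c}
  C via C→d c: +{d}
  S via S→A: +{d}
  S via S→c: +{c}
  S: {c,d}  A: {d}  B: {a}  C: {c,d}
[2] (stable)
  S: {c,d}  A: {d}  B: {a}  C: {c,d}

FIRST(S) = ["c", "d"]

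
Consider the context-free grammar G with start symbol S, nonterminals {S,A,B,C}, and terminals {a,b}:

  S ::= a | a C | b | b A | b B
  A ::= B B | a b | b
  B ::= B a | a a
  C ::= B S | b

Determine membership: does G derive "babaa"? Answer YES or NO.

Convert to CNF:
  S -> T0 C | T1 A | T1 B | a | b
  A -> B B | T0 T1 | b
  B -> B T0 | T0 T0
  C -> B S | b
  T0 -> a
  T1 -> b

CYK table (by increasing span):
  T[0,0] 'b' = {A,C,S,T1}  orig:{A,C,S}
  T[1,1] 'a' = {S,T0}  orig:{S}
  T[2,2] 'b' = {A,C,S,T1}  orig:{A,C,S}
  T[3,3] 'a' = {S,T0}  orig:{S}
  T[4,4] 'a' = {S,T0}  orig:{S}
  T[0,1] 'ba' = ∅
  T[1,2] 'ab' = {A,S}
  T[2,3] 'ba' = ∅
  T[3,4] 'aa' = {B}
  T[0,2] 'bab' = {S}
  T[1,3] 'aba' = ∅
  T[2,4] 'baa' = {S}
  T[0,3] 'baba' = ∅
  T[1,4] 'abaa' = ∅
  T[0,4] 'babaa' = ∅

S ∉ T[0,4] ⇒ NO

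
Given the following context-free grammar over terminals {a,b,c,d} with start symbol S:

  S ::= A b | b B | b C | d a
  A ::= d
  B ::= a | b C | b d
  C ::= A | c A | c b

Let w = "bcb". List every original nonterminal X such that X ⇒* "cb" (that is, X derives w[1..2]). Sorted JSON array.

CNF form of G:
  S -> A T0 | T0 B | T0 C | T1 T3
  A -> d
  B -> T0 C | T0 T1 | a
  C -> T2 A | T2 T0 | d
  T0 -> b
  T1 -> d
  T2 -> c
  T3 -> a

CYK fill (cells [i..j] with 1 ≤ i ≤ j ≤ 2 only):
  [1..1]={T2}  "c"  orig:{}
  [2..2]={T0}  "b"  orig:{}
  [1..2]={C}  "cb"

Original NTs in T[1,2] deriving "cb": ["C"]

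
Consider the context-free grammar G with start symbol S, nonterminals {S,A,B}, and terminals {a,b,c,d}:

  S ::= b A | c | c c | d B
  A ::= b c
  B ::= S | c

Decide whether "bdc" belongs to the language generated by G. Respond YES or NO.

CNF form of G:
  S -> T0 A | T1 T1 | T2 B | c
  A -> T0 T1
  B -> T0 A | T1 T1 | T2 B | c
  T0 -> b
  T1 -> c
  T2 -> d

CYK fill:
  [0..0]={T0}  "b"  orig:{}
  [1..1]={T2}  "d"  orig:{}
  [2..2]={B,S,T1}  "c"  orig:{B,S}
  [0..1]=∅  "bd"
  [1..2]={B,S}  "dc"
  [0..2]=∅  "bdc"

S ∉ T[0,2] ⇒ NO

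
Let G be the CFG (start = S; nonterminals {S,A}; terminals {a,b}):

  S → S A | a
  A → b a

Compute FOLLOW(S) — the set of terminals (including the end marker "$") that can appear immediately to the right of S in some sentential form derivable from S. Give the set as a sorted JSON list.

FIRST iteration:
iter 1:
  A via A→b a: +{b}
  S via S→a: +{a}
  FIRST[S]={a}  FIRST[A]={b}
iter 2: (no change)
  FIRST[S]={a}  FIRST[A]={b}

FOLLOW iteration:
initialize: $ ∈ FOLLOW(S)
[1]
  S→S A: FOLLOW(S) ⊇ FIRST(A) = {b}; new: +{b}
  S→S A: FOLLOW(A) ⊇ FOLLOW(S) ⊇ {$,b}; new: +{$,b}
  FOLLOW[S]={$,b}  FOLLOW[A]={$,b}
[2] (stable)
  FOLLOW[S]={$,b}  FOLLOW[A]={$,b}

FOLLOW(S) = ["$", "b"]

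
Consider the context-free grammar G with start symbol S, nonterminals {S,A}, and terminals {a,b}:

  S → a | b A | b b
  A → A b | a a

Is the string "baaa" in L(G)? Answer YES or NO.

CNF form of G:
  S -> T0 A | T0 T0 | a
  A -> A T0 | T1 T1
  T0 -> b
  T1 -> a

Fill CYK table bottom-up:
  T[0,0] 'b' = {T0}  orig:{}
  T[1,1] 'a' = {S,T1}  orig:{S}
  T[2,2] 'a' = {S,T1}  orig:{S}
  T[3,3] 'a' = {S,T1}  orig:{S}
  T[0,1] 'ba' = ∅
  T[1,2] 'aa' = {A}
  T[2,3] 'aa' = {A}
  T[0,2] 'baa' = {S}
  T[1,3] 'aaa' = ∅
  T[0,3] 'baaa' = ∅

S ∉ T[0,3] ⇒ NO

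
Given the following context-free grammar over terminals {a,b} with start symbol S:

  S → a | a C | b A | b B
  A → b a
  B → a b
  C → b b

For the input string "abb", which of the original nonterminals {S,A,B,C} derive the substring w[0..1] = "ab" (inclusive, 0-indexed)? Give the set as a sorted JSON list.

CNF form of G:
  S -> T0 A | T0 B | T1 C | a
  A -> T0 T1
  B -> T1 T0
  C -> T0 T0
  T0 -> b
  T1 -> a

CYK table (by increasing span) (cells [i..j] with 0 ≤ i ≤ j ≤ 1 only):
  T[0,0] 'a' = {S,T1}  orig:{S}
  T[1,1] 'b' = {T0}  orig:{}
  T[0,1] 'ab' = {B}

Original NTs in T[0,1] deriving "ab": ["B"]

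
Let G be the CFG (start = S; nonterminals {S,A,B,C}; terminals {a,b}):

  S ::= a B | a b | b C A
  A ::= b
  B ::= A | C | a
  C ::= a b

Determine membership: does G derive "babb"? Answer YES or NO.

Convert to CNF:
  S -> T0 B | T0 T1 | T1 X2
  A -> b
  B -> T0 T1 | a | b
  C -> T0 T1
  T0 -> a
  T1 -> b
  X2 -> C A

CYK fill:
  [0..0]={A,B,T1}  "b"  orig:{A,B}
  [1..1]={B,T0}  "a"  orig:{B}
  [2..2]={A,B,T1}  "b"  orig:{A,B}
  [3..3]={A,B,T1}  "b"  orig:{A,B}
  [0..1]=∅  "ba"
  [1..2]={B,C,S}  "ab"
  [2..3]=∅  "bb"
  [0..2]=∅  "bab"
  [1..3]={X2}  "abb"  orig:{}
  [0..3]={S}  "babb"

S ∈ T[0,3] ⇒ YES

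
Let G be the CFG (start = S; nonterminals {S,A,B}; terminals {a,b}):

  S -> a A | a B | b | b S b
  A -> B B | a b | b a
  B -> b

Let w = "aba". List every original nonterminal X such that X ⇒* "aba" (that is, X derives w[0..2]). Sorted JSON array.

CNF form of G:
  S -> T0 A | T0 B | T1 X2 | b
  A -> B B | T0 T1 | T1 T0
  B -> b
  T0 -> a
  T1 -> b
  X2 -> S T1

CYK table (by increasing span) (cells [i..j] with 0 ≤ i ≤ j ≤ 2 only):
  T[0,0] 'a' = {T0}  orig:{}
  T[1,1] 'b' = {B,S,T1}  orig:{B,S}
  T[2,2] 'a' = {T0}  orig:{}
  T[0,1] 'ab' = {A,S}
  T[1,2] 'ba' = {A}
  T[0,2] 'aba' = {S}

Original NTs in T[0,2] deriving "aba": ["S"]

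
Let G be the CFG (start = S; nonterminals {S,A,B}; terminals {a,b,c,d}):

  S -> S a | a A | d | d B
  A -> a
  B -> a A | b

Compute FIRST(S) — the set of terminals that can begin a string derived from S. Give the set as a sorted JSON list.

FIRST sets, iterate to fixpoint:
round 1:
  A via A→a: +{a}
  B via B→a A: +{a}
  B via B→b: +{b}
  S via S→a A: +{a}
  S via S→d: +{d}
  FIRST[S]={a,d}  FIRST[A]={a}  FIRST[B]={a,b}
round 2: done
  FIRST[S]={a,d}  FIRST[A]={a}  FIRST[B]={a,b}

FIRST(S) = ["a", "d"]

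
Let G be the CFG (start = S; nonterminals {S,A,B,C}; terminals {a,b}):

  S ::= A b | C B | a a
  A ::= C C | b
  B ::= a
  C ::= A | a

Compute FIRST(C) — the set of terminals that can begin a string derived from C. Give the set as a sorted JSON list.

FIRST sets, iterate to fixpoint:
round 1:
  A via A→b: +{b}
  B via B→a: +{a}
  C via C→A: +{b}
  C via C→a: +{a}
  S via S→A b: +{b}
  S via S→C B: +{a}
  S: {a,b}  A: {b}  B: {a}  C: {a,b}
round 2:
  A via A→C C: +{a}
  S: {a,b}  A: {a,b}  B: {a}  C: {a,b}
round 3: (no change)
  S: {a,b}  A: {a,b}  B: {a}  C: {a,b}

FIRST(C) = ["a", "b"]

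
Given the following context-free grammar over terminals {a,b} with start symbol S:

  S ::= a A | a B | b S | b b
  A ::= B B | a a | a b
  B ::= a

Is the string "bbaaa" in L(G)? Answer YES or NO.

CNF form of G:
  S -> T0 A | T0 B | T1 S | T1 T1
  A -> B B | T0 T0 | T0 T1
  B -> a
  T0 -> a
  T1 -> b

Fill CYK table bottom-up:
  cell(0,0) b: {T1}  orig:{}
  cell(1,1) b: {T1}  orig:{}
  cell(2,2) a: {B,T0}  orig:{B}
  cell(3,3) a: {B,T0}  orig:{B}
  cell(4,4) a: {B,T0}  orig:{B}
  cell(0,1) bb: {S}
  cell(1,2) ba: ∅
  cell(2,3) aa: {A,S}
  cell(3,4) aa: {A,S}
  cell(0,2) bba: ∅
  cell(1,3) baa: {S}
  cell(2,4) aaa: {S}
  cell(0,3) bbaa: {S}
  cell(1,4) baaa: {S}
  cell(0,4) bbaaa: {S}

S ∈ T[0,4] ⇒ YES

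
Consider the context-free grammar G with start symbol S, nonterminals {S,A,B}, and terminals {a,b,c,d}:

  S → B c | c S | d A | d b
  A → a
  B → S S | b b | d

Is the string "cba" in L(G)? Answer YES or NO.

Convert to CNF:
  S -> B T1 | T1 S | T2 A | T2 T0
  A -> a
  B -> S S | T0 T0 | d
  T0 -> b
  T1 -> c
  T2 -> d

Fill CYK table bottom-up:
  [0..0]={T1}  "c"  orig:{}
  [1..1]={T0}  "b"  orig:{}
  [2..2]={A}  "a"
  [0..1]=∅  "cb"
  [1..2]=∅  "ba"
  [0..2]=∅  "cba"

S ∉ T[0,2] ⇒ NO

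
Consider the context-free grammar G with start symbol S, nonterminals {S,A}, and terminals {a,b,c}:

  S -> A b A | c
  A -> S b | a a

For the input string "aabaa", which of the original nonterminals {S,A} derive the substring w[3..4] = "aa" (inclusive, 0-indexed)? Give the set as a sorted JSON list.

Convert to CNF:
  S -> A X2 | c
  A -> S T0 | T1 T1
  T0 -> b
  T1 -> a
  X2 -> T0 A

CYK fill (cells [i..j] with 3 ≤ i ≤ j ≤ 4 only):
  [3..3]={T1}  "a"  orig:{}
  [4..4]={T1}  "a"  orig:{}
  [3..4]={A}  "aa"

Original NTs in T[3,4] deriving "aa": ["A"]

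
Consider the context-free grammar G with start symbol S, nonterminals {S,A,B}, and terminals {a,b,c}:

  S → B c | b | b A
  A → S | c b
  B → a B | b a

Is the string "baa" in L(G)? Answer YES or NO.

CNF form of G:
  S -> B T0 | T1 A | b
  A -> B T0 | T0 T1 | T1 A | b
  B -> T1 T2 | T2 B
  T0 -> c
  T1 -> b
  T2 -> a

CYK fill:
  T[0,0] 'b' = {A,S,T1}  orig:{A,S}
  T[1,1] 'a' = {T2}  orig:{}
  T[2,2] 'a' = {T2}  orig:{}
  T[0,1] 'ba' = {B}
  T[1,2] 'aa' = ∅
  T[0,2] 'baa' = ∅

S ∉ T[0,2] ⇒ NO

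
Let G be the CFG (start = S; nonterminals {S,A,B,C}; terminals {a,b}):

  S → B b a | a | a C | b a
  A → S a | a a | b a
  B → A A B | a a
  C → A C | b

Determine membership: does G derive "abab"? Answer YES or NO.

CNF form of G:
  S -> B X3 | T0 C | T1 T0 | a
  A -> S T0 | T0 T0 | T1 T0
  B -> A X2 | T0 T0
  C -> A C | b
  T0 -> a
  T1 -> b
  X2 -> A B
  X3 -> T1 T0

Fill CYK table bottom-up:
  T[0,0] 'a' = {S,T0}  orig:{S}
  T[1,1] 'b' = {C,T1}  orig:{C}
  T[2,2] 'a' = {S,T0}  orig:{S}
  T[3,3] 'b' = {C,T1}  orig:{C}
  T[0,1] 'ab' = {S}
  T[1,2] 'ba' = {A,S,X3}  orig:{A,S}
  T[2,3] 'ab' = {S}
  T[0,2] 'aba' = {A}
  T[1,3] 'bab' = {C}
  T[0,3] 'abab' = {C,S}

S ∈ T[0,3] ⇒ YES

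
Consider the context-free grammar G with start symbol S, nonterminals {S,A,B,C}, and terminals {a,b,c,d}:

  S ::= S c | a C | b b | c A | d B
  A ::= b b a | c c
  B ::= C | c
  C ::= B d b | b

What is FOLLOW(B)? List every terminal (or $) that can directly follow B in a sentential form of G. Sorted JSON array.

FIRST sets, iterate to fixpoint:
iter 1:
  A via A→b b a: +{b}
  A via A→c c: +{c}
  B via B→c: +{c}
  C via C→B d b: +{c}
  C via C→b: +{b}
  S via S→a C: +{a}
  S via S→b b: +{b}
  S via S→c A: +{c}
  S via S→d B: +{d}
  FIRST[S]={a,b,c,d}  FIRST[A]={b,c}  FIRST[B]={c}  FIRST[C]={b,c}
iter 2:
  B via B→C: +{b}
  FIRST[S]={a,b,c,d}  FIRST[A]={b,c}  FIRST[B]={b,c}  FIRST[C]={b,c}
iter 3: (stable)
  FIRST[S]={a,b,c,d}  FIRST[A]={b,c}  FIRST[B]={b,c}  FIRST[C]={b,c}

FOLLOW iteration:
initialize: $ ∈ FOLLOW(S)
pass 1:
  C→B d b: FOLLOW(B) ⊇ FIRST(d) = {d}; new: +{d}
  S→S c: FOLLOW(S) ⊇ FIRST(c) = {c}; new: +{c}
  S→a C: FOLLOW(C) ⊇ FOLLOW(S) ⊇ {$,c}; new: +{$,c}
  S→c A: FOLLOW(A) ⊇ FOLLOW(S) ⊇ {$,c}; new: +{$,c}
  S→d B: FOLLOW(B) ⊇ FOLLOW(S) ⊇ {$,c}; new: +{$,c}
  FOLLOW[S]={$,c}  FOLLOW[A]={$,c}  FOLLOW[B]={$,c,d}  FOLLOW[C]={$,c}
pass 2:
  B→C: FOLLOW(C) ⊇ FOLLOW(B) ⊇ {$,c,d}; new: +{d}
  FOLLOW[S]={$,c}  FOLLOW[A]={$,c}  FOLLOW[B]={$,c,d}  FOLLOW[C]={$,c,d}
pass 3: done
  FOLLOW[S]={$,c}  FOLLOW[A]={$,c}  FOLLOW[B]={$,c,d}  FOLLOW[C]={$,c,d}

FOLLOW(B) = ["$", "c", "d"]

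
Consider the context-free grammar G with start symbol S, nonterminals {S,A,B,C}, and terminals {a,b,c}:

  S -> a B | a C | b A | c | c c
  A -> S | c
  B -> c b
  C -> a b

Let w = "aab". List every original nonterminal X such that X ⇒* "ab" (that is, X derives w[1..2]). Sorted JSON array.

CNF form of G:
  S -> T0 B | T0 C | T1 A | T2 T2 | c
  A -> T0 B | T0 C | T1 A | T2 T2 | c
  B -> T2 T1
  C -> T0 T1
  T0 -> a
  T1 -> b
  T2 -> c

Fill CYK table bottom-up (cells [i..j] with 1 ≤ i ≤ j ≤ 2 only):
  T[1,1] 'a' = {T0}  orig:{}
  T[2,2] 'b' = {T1}  orig:{}
  T[1,2] 'ab' = {C}

Original NTs in T[1,2] deriving "ab": ["C"]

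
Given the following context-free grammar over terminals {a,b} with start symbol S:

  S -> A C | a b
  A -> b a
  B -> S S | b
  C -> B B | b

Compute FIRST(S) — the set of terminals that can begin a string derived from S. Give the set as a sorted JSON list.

Compute FIRST by fixpoint:
iter 1:
  A via A→b a: +{b}
  B via B→b: +{b}
  C via C→B B: +{b}
  S via S→A C: +{b}
  S via S→a b: +{a}
  S: {a,b}  A: {b}  B: {b}  C: {b}
iter 2:
  B via B→S S: +{a}
  C via C→B B: +{a}
  S: {a,b}  A: {b}  B: {a,b}  C: {a,b}
iter 3: done
  S: {a,b}  A: {b}  B: {a,b}  C: {a,b}

FIRST(S) = ["a", "b"]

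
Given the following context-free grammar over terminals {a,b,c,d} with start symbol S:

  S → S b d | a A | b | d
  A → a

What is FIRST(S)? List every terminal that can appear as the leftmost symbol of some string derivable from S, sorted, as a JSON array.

FIRST sets, iterate to fixpoint:
iter 1:
  A via A→a: +{a}
  S via S→a A: +{a}
  S via S→b: +{b}
  S via S→d: +{d}
  S: {a,b,d}  A: {a}
iter 2: (no change)
  S: {a,b,d}  A: {a}

FIRST(S) = ["a", "b", "d"]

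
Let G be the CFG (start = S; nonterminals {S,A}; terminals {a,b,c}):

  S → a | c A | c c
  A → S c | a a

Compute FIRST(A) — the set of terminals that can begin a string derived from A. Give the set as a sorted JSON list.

FIRST iteration:
[1]
  A via A→a a: +{a}
  S via S→a: +{a}
  S via S→c A: +{c}
  S: {a,c}  A: {a}
[2]
  A via A→S c: +{c}
  S: {a,c}  A: {a,c}
[3] (stable)
  S: {a,c}  A: {a,c}

FIRST(A) = ["a", "c"]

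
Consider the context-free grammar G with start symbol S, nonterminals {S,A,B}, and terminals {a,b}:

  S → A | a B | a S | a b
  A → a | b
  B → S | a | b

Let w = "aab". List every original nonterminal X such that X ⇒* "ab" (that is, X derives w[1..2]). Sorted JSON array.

CNF form of G:
  S -> T0 B | T0 S | T0 T1 | a | b
  A -> a | b
  B -> T0 B | T0 S | T0 T1 | a | b
  T0 -> a
  T1 -> b

CYK table (by increasing span), restricted to cells inside w[1..2]:
  [1..1]={A,B,S,T0}  "a"  orig:{A,B,S}
  [2..2]={A,B,S,T1}  "b"  orig:{A,B,S}
  [1..2]={B,S}  "ab"

Original NTs in T[1,2] deriving "ab": ["B", "S"]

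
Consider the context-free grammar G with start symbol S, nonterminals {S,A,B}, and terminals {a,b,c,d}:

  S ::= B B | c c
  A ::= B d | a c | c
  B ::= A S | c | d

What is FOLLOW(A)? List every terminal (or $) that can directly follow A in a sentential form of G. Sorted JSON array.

Compute FIRST by fixpoint:
iter 1:
  A via A→a c: +{a}
  A via A→c: +{c}
  B via B→A S: +{a,c}
  B via B→d: +{d}
  S via S→B B: +{a,c,d}
  FIRST[S]={a,c,d}  FIRST[A]={a,c}  FIRST[B]={a,c,d}
iter 2:
  A via A→B d: +{d}
  FIRST[S]={a,c,d}  FIRST[A]={a,c,d}  FIRST[B]={a,c,d}
iter 3: — fixpoint
  FIRST[S]={a,c,d}  FIRST[A]={a,c,d}  FIRST[B]={a,c,d}

FOLLOW iteration:
seed FOLLOW(S) with $
pass 1:
  A→B d: FOLLOW(B) ⊇ FIRST(d) = {d}; new: +{d}
  B→A S: FOLLOW(A) ⊇ FIRST(S) = {a,c,d}; new: +{a,c,d}
  B→A S: FOLLOW(S) ⊇ FOLLOW(B) ⊇ {d}; new: +{d}
  S→B B: FOLLOW(B) ⊇ FIRST(B) = {a,c,d}; new: +{a,c}
  S→B B: FOLLOW(B) ⊇ FOLLOW(S) ⊇ {$,d}; new: +{$}
  S: {$,d}  A: {a,c,d}  B: {$,a,c,d}
pass 2:
  B→A S: FOLLOW(S) ⊇ FOLLOW(B) ⊇ {$,a,c,d}; new: +{a,c}
  S: {$,a,c,d}  A: {a,c,d}  B: {$,a,c,d}
pass 3: (no change)
  S: {$,a,c,d}  A: {a,c,d}  B: {$,a,c,d}

FOLLOW(A) = ["a", "c", "d"]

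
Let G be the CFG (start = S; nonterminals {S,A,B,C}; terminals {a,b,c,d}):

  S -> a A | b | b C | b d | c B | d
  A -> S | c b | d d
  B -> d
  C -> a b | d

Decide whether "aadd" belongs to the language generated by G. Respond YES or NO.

Convert to CNF:
  S -> T0 A | T1 C | T1 T2 | T3 B | b | d
  A -> T0 A | T1 C | T1 T2 | T2 T2 | T3 B | T3 T1 | b | d
  B -> d
  C -> T0 T1 | d
  T0 -> a
  T1 -> b
  T2 -> d
  T3 -> c

Fill CYK table bottom-up:
  [0..0]={T0}  "a"  orig:{}
  [1..1]={T0}  "a"  orig:{}
  [2..2]={A,B,C,S,T2}  "d"  orig:{A,B,C,S}
  [3..3]={A,B,C,S,T2}  "d"  orig:{A,B,C,S}
  [0..1]=∅  "aa"
  [1..2]={A,S}  "ad"
  [2..3]={A}  "dd"
  [0..2]={A,S}  "aad"
  [1..3]={A,S}  "add"
  [0..3]={A,S}  "aadd"

S ∈ T[0,3] ⇒ YES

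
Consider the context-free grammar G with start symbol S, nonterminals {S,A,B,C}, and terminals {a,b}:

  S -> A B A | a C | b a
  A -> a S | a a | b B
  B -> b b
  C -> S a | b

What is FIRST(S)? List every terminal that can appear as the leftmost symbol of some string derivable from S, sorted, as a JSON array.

FIRST iteration:
iter 1:
  A via A→a S: +{a}
  A via A→b B: +{b}
  B via B→b b: +{b}
  C via C→b: +{b}
  S via S→A B A: +{a,b}
  S: {a,b}  A: {a,b}  B: {b}  C: {b}
iter 2:
  C via C→S a: +{a}
  S: {a,b}  A: {a,b}  B: {b}  C: {a,b}
iter 3: — fixpoint
  S: {a,b}  A: {a,b}  B: {b}  C: {a,b}

FIRST(S) = ["a", "b"]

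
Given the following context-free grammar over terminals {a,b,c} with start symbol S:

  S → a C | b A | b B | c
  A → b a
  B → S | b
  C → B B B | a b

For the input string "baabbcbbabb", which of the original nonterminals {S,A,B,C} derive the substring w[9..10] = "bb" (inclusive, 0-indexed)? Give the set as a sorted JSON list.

Convert to CNF:
  S -> T0 A | T0 B | T1 C | c
  A -> T0 T1
  B -> T0 A | T0 B | T1 C | b | c
  C -> B X2 | T1 T0
  T0 -> b
  T1 -> a
  X2 -> B B

Fill CYK table bottom-up — only the sub-triangle for w[9..10]:
  cell(9,9) b: {B,T0}  orig:{B}
  cell(10,10) b: {B,T0}  orig:{B}
  cell(9,10) bb: {B,S,X2}  orig:{B,S}

Original NTs in T[9,10] deriving "bb": ["B", "S"]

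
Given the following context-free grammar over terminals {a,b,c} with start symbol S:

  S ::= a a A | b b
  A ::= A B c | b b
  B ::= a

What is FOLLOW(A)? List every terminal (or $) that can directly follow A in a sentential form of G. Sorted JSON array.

Compute FIRST by fixpoint:
iter 1:
  A via A→b b: +{b}
  B via B→a: +{a}
  S via S→a a A: +{a}
  S via S→b b: +{b}
  FIRST[S]={a,b}  FIRST[A]={b}  FIRST[B]={a}
iter 2: — fixpoint
  FIRST[S]={a,b}  FIRST[A]={b}  FIRST[B]={a}

Compute FOLLOW by fixpoint:
initialize: $ ∈ FOLLOW(S)
round 1:
  A→A B c: FOLLOW(A) ⊇ FIRST(B) = {a}; new: +{a}
  A→A B c: FOLLOW(B) ⊇ FIRST(c) = {c}; new: +{c}
  S→a a A: FOLLOW(A) ⊇ FOLLOW(S) ⊇ {$}; new: +{$}
  S: {$}  A: {$,a}  B: {c}
round 2: done
  S: {$}  A: {$,a}  B: {c}

FOLLOW(A) = ["$", "a"]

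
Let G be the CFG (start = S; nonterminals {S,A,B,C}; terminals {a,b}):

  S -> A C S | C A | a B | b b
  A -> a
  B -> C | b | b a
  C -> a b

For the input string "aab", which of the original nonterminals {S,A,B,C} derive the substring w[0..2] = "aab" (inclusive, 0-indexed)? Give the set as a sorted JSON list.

Convert to CNF:
  S -> A X2 | C A | T0 B | T1 T1
  A -> a
  B -> T0 T1 | T1 T0 | b
  C -> T0 T1
  T0 -> a
  T1 -> b
  X2 -> C S

CYK fill, restricted to cells inside w[0..2]:
  T[0,0] 'a' = {A,T0}  orig:{A}
  T[1,1] 'a' = {A,T0}  orig:{A}
  T[2,2] 'b' = {B,T1}  orig:{B}
  T[0,1] 'aa' = ∅
  T[1,2] 'ab' = {B,C,S}
  T[0,2] 'aab' = {S}

Original NTs in T[0,2] deriving "aab": ["S"]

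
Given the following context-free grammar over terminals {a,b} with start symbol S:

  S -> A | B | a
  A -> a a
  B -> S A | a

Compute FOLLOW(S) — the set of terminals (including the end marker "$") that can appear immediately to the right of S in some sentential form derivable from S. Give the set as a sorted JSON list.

FIRST sets, iterate to fixpoint:
[1]
  A via A→a a: +{a}
  B via B→a: +{a}
  S via S→A: +{a}
  FIRST[S]={a}  FIRST[A]={a}  FIRST[B]={a}
[2] done
  FIRST[S]={a}  FIRST[A]={a}  FIRST[B]={a}

FOLLOW sets:
FOLLOW(S) := {$}
iter 1:
  B→S A: FOLLOW(S) ⊇ FIRST(A) = {a}; new: +{a}
  S→A: FOLLOW(A) ⊇ FOLLOW(S) ⊇ {$,a}; new: +{$,a}
  S→B: FOLLOW(B) ⊇ FOLLOW(S) ⊇ {$,a}; new: +{$,a}
  S: {$,a}  A: {$,a}  B: {$,a}
iter 2: — fixpoint
  S: {$,a}  A: {$,a}  B: {$,a}

FOLLOW(S) = ["$", "a"]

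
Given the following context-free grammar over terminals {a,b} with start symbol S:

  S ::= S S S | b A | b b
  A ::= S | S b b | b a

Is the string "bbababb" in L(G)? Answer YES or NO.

CNF form of G:
  S -> S X4 | T0 A | T0 T0
  A -> S X2 | S X3 | T0 A | T0 T0 | T0 T1
  T0 -> b
  T1 -> a
  X2 -> S S
  X3 -> T0 T0
  X4 -> S S

CYK fill:
  T[0,0] 'b' = {T0}  orig:{}
  T[1,1] 'b' = {T0}  orig:{}
  T[2,2] 'a' = {T1}  orig:{}
  T[3,3] 'b' = {T0}  orig:{}
  T[4,4] 'a' = {T1}  orig:{}
  T[5,5] 'b' = {T0}  orig:{}
  T[6,6] 'b' = {T0}  orig:{}
  T[0,1] 'bb' = {A,S,X3}  orig:{A,S}
  T[1,2] 'ba' = {A}
  T[2,3] 'ab' = ∅
  T[3,4] 'ba' = {A}
  T[4,5] 'ab' = ∅
  T[5,6] 'bb' = {A,S,X3}  orig:{A,S}
  T[0,2] 'bba' = {A,S}
  T[1,3] 'bab' = ∅
  T[2,4] 'aba' = ∅
  T[3,5] 'bab' = ∅
  T[4,6] 'abb' = ∅
  T[0,3] 'bbab' = ∅
  T[1,4] 'baba' = ∅
  T[2,5] 'abab' = ∅
  T[3,6] 'babb' = ∅
  T[0,4] 'bbaba' = ∅
  T[1,5] 'babab' = ∅
  T[2,6] 'ababb' = ∅
  T[0,5] 'bbabab' = ∅
  T[1,6] 'bababb' = ∅
  T[0,6] 'bbababb' = ∅

S ∉ T[0,6] ⇒ NO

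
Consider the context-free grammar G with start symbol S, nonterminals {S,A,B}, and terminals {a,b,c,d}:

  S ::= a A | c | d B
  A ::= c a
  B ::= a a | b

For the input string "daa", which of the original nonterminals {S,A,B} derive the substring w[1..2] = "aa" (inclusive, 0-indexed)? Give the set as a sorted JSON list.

Convert to CNF:
  S -> T1 A | T2 B | c
  A -> T0 T1
  B -> T1 T1 | b
  T0 -> c
  T1 -> a
  T2 -> d

CYK fill — only the sub-triangle for w[1..2]:
  T[1,1] 'a' = {T1}  orig:{}
  T[2,2] 'a' = {T1}  orig:{}
  T[1,2] 'aa' = {B}

Original NTs in T[1,2] deriving "aa": ["B"]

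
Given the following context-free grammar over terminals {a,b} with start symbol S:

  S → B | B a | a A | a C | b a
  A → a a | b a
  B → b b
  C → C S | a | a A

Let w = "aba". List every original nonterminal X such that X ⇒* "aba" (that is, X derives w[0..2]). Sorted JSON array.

Convert to CNF:
  S -> B T0 | T0 A | T0 C | T1 T0 | T1 T1
  A -> T0 T0 | T1 T0
  B -> T1 T1
  C -> C S | T0 A | a
  T0 -> a
  T1 -> b

CYK fill (cells [i..j] with 0 ≤ i ≤ j ≤ 2 only):
  [0..0]={C,T0}  "a"  orig:{C}
  [1..1]={T1}  "b"  orig:{}
  [2..2]={C,T0}  "a"  orig:{C}
  [0..1]=∅  "ab"
  [1..2]={A,S}  "ba"
  [0..2]={C,S}  "aba"

Original NTs in T[0,2] deriving "aba": ["C", "S"]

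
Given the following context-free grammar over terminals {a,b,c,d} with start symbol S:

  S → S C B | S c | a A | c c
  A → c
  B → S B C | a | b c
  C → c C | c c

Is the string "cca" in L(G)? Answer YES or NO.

Convert to CNF:
  S -> S T1 | S X4 | T1 T1 | T2 A
  A -> c
  B -> S X3 | T0 T1 | a
  C -> T1 C | T1 T1
  T0 -> b
  T1 -> c
  T2 -> a
  X3 -> B C
  X4 -> C B

CYK fill:
  T[0,0] 'c' = {A,T1}  orig:{A}
  T[1,1] 'c' = {A,T1}  orig:{A}
  T[2,2] 'a' = {B,T2}  orig:{B}
  T[0,1] 'cc' = {C,S}
  T[1,2] 'ca' = ∅
  T[0,2] 'cca' = {X4}  orig:{}

S ∉ T[0,2] ⇒ NO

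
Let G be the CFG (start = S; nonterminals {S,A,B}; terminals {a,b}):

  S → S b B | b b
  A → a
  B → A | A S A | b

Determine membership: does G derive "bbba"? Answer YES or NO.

CNF form of G:
  S -> S X2 | T0 T0
  A -> a
  B -> A X1 | a | b
  T0 -> b
  X1 -> S A
  X2 -> T0 B

CYK fill:
  T[0,0] 'b' = {B,T0}  orig:{B}
  T[1,1] 'b' = {B,T0}  orig:{B}
  T[2,2] 'b' = {B,T0}  orig:{B}
  T[3,3] 'a' = {A,B}
  T[0,1] 'bb' = {S,X2}  orig:{S}
  T[1,2] 'bb' = {S,X2}  orig:{S}
  T[2,3] 'ba' = {X2}  orig:{}
  T[0,2] 'bbb' = ∅
  T[1,3] 'bba' = {X1}  orig:{}
  T[0,3] 'bbba' = {S}

S ∈ T[0,3] ⇒ YES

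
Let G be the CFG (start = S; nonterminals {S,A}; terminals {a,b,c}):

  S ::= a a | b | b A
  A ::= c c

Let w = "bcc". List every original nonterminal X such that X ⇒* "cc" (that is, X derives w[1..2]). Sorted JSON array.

Convert to CNF:
  S -> T1 T1 | T2 A | b
  A -> T0 T0
  T0 -> c
  T1 -> a
  T2 -> b

Fill CYK table bottom-up — only the sub-triangle for w[1..2]:
  [1..1]={T0}  "c"  orig:{}
  [2..2]={T0}  "c"  orig:{}
  [1..2]={A}  "cc"

Original NTs in T[1,2] deriving "cc": ["A"]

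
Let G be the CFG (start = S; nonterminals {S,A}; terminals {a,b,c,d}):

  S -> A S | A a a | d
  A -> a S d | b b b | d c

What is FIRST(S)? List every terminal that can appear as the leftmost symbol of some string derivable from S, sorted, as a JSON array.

FIRST iteration:
iter 1:
  A via A→a S d: +{a}
  A via A→b b b: +{b}
  A via A→d c: +{d}
  S via S→A S: +{a,b,d}
  FIRST[S]={a,b,d}  FIRST[A]={a,b,d}
iter 2: — fixpoint
  FIRST[S]={a,b,d}  FIRST[A]={a,b,d}

FIRST(S) = ["a", "b", "d"]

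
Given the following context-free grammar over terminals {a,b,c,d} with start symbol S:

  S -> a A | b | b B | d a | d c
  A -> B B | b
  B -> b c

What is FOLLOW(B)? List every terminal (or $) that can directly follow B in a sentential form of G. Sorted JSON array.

FIRST sets, iterate to fixpoint:
round 1:
  A via A→b: +{b}
  B via B→b c: +{b}
  S via S→a A: +{a}
  S via S→b: +{b}
  S via S→d a: +{d}
  FIRST[S]={a,b,d}  FIRST[A]={b}  FIRST[B]={b}
round 2: (no change)
  FIRST[S]={a,b,d}  FIRST[A]={b}  FIRST[B]={b}

Compute FOLLOW by fixpoint:
seed FOLLOW(S) with $
[1]
  A→B B: FOLLOW(B) ⊇ FIRST(B) = {b}; new: +{b}
  S→a A: FOLLOW(A) ⊇ FOLLOW(S) ⊇ {$}; new: +{$}
  S→b B: FOLLOW(B) ⊇ FOLLOW(S) ⊇ {$}; new: +{$}
  S: {$}  A: {$}  B: {$,b}
[2] (no change)
  S: {$}  A: {$}  B: {$,b}

FOLLOW(B) = ["$", "b"]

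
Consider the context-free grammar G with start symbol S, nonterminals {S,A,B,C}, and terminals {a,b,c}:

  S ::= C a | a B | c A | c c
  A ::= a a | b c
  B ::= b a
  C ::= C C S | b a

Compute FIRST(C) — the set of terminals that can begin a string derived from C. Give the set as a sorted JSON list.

Compute FIRST by fixpoint:
pass 1:
  A via A→a a: +{a}
  A via A→b c: +{b}
  B via B→b a: +{b}
  C via C→b a: +{b}
  S via S→C a: +{b}
  S via S→a B: +{a}
  S via S→c A: +{c}
  FIRST[S]={a,b,c}  FIRST[A]={a,b}  FIRST[B]={b}  FIRST[C]={b}
pass 2: (stable)
  FIRST[S]={a,b,c}  FIRST[A]={a,b}  FIRST[B]={b}  FIRST[C]={b}

FIRST(C) = ["b"]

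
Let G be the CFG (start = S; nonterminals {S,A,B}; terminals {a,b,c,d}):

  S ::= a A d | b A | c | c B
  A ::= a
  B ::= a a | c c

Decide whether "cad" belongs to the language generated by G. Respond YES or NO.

CNF form of G:
  S -> T0 X4 | T1 B | T3 A | c
  A -> a
  B -> T0 T0 | T1 T1
  T0 -> a
  T1 -> c
  T2 -> d
  T3 -> b
  X4 -> A T2

Fill CYK table bottom-up:
  cell(0,0) c: {S,T1}  orig:{S}
  cell(1,1) a: {A,T0}  orig:{A}
  cell(2,2) d: {T2}  orig:{}
  cell(0,1) ca: ∅
  cell(1,2) ad: {X4}  orig:{}
  cell(0,2) cad: ∅

S ∉ T[0,2] ⇒ NO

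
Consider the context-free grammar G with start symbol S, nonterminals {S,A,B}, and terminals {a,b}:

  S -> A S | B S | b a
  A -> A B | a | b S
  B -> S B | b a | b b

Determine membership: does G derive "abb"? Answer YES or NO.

Convert to CNF:
  S -> A S | B S | T0 T1
  A -> A B | T0 S | a
  B -> S B | T0 T0 | T0 T1
  T0 -> b
  T1 -> a

Fill CYK table bottom-up:
  [0..0]={A,T1}  "a"  orig:{A}
  [1..1]={T0}  "b"  orig:{}
  [2..2]={T0}  "b"  orig:{}
  [0..1]=∅  "ab"
  [1..2]={B}  "bb"
  [0..2]={A}  "abb"

S ∉ T[0,2] ⇒ NO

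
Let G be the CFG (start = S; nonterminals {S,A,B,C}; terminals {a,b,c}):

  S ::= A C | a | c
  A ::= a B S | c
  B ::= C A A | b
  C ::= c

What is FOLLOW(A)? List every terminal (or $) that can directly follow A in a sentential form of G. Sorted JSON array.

FIRST sets, iterate to fixpoint:
pass 1:
  A via A→a B S: +{a}
  A via A→c: +{c}
  B via B→b: +{b}
  C via C→c: +{c}
  S via S→A C: +{a,c}
  FIRST(S)={a,c}  FIRST(A)={a,c}  FIRST(B)={b}  FIRST(C)={c}
pass 2:
  B via B→C A A: +{c}
  FIRST(S)={a,c}  FIRST(A)={a,c}  FIRST(B)={b,c}  FIRST(C)={c}
pass 3: — fixpoint
  FIRST(S)={a,c}  FIRST(A)={a,c}  FIRST(B)={b,c}  FIRST(C)={c}

FOLLOW iteration:
initialize: $ ∈ FOLLOW(S)
[1]
  A→a B S: FOLLOW(B) ⊇ FIRST(S) = {a,c}; new: +{a,c}
  B→C A A: FOLLOW(C) ⊇ FIRST(A) = {a,c}; new: +{a,c}
  B→C A A: FOLLOW(A) ⊇ FIRST(A) = {a,c}; new: +{a,c}
  S→A C: FOLLOW(C) ⊇ FOLLOW(S) ⊇ {$}; new: +{$}
  S: {$}  A: {a,c}  B: {a,c}  C: {$,a,c}
[2]
  A→a B S: FOLLOW(S) ⊇ FOLLOW(A) ⊇ {a,c}; new: +{a,c}
  S: {$,a,c}  A: {a,c}  B: {a,c}  C: {$,a,c}
[3] done
  S: {$,a,c}  A: {a,c}  B: {a,c}  C: {$,a,c}

FOLLOW(A) = ["a", "c"]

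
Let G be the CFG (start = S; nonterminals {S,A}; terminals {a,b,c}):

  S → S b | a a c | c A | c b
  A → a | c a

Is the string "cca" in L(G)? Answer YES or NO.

CNF form of G:
  S -> S T2 | T0 A | T0 T2 | T1 X3
  A -> T0 T1 | a
  T0 -> c
  T1 -> a
  T2 -> b
  X3 -> T1 T0

CYK table (by increasing span):
  cell(0,0) c: {T0}  orig:{}
  cell(1,1) c: {T0}  orig:{}
  cell(2,2) a: {A,T1}  orig:{A}
  cell(0,1) cc: ∅
  cell(1,2) ca: {A,S}
  cell(0,2) cca: {S}

S ∈ T[0,2] ⇒ YES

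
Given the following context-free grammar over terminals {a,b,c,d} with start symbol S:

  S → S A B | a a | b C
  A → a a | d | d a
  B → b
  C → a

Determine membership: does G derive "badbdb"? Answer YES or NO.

Convert to CNF:
  S -> S X3 | T0 T0 | T2 C
  A -> T0 T0 | T1 T0 | d
  B -> b
  C -> a
  T0 -> a
  T1 -> d
  T2 -> b
  X3 -> A B

Fill CYK table bottom-up:
  T[0,0] 'b' = {B,T2}  orig:{B}
  T[1,1] 'a' = {C,T0}  orig:{C}
  T[2,2] 'd' = {A,T1}  orig:{A}
  T[3,3] 'b' = {B,T2}  orig:{B}
  T[4,4] 'd' = {A,T1}  orig:{A}
  T[5,5] 'b' = {B,T2}  orig:{B}
  T[0,1] 'ba' = {S}
  T[1,2] 'ad' = ∅
  T[2,3] 'db' = {X3}  orig:{}
  T[3,4] 'bd' = ∅
  T[4,5] 'db' = {X3}  orig:{}
  T[0,2] 'bad' = ∅
  T[1,3] 'adb' = ∅
  T[2,4] 'dbd' = ∅
  T[3,5] 'bdb' = ∅
  T[0,3] 'badb' = {S}
  T[1,4] 'adbd' = ∅
  T[2,5] 'dbdb' = ∅
  T[0,4] 'badbd' = ∅
  T[1,5] 'adbdb' = ∅
  T[0,5] 'badbdb' = {S}

S ∈ T[0,5] ⇒ YES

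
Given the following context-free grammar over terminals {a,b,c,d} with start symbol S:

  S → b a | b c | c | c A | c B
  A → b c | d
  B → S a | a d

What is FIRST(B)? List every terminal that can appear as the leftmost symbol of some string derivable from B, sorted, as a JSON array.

Compute FIRST by fixpoint:
iter 1:
  A via A→b c: +{b}
  A via A→d: +{d}
  B via B→a d: +{a}
  S via S→b a: +{b}
  S via S→c: +{c}
  FIRST(S)={b,c}  FIRST(A)={b,d}  FIRST(B)={a}
iter 2:
  B via B→S a: +{b,c}
  FIRST(S)={b,c}  FIRST(A)={b,d}  FIRST(B)={a,b,c}
iter 3: (stable)
  FIRST(S)={b,c}  FIRST(A)={b,d}  FIRST(B)={a,b,c}

FIRST(B) = ["a", "b", "c"]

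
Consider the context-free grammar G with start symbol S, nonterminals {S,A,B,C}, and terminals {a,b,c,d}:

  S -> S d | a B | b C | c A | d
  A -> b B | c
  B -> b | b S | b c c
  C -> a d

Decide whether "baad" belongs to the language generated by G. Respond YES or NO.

Convert to CNF:
  S -> S T3 | T0 C | T1 A | T2 B | d
  A -> T0 B | c
  B -> T0 S | T0 X4 | b
  C -> T2 T3
  T0 -> b
  T1 -> c
  T2 -> a
  T3 -> d
  X4 -> T1 T1

Fill CYK table bottom-up:
  T[0,0] 'b' = {B,T0}  orig:{B}
  T[1,1] 'a' = {T2}  orig:{}
  T[2,2] 'a' = {T2}  orig:{}
  T[3,3] 'd' = {S,T3}  orig:{S}
  T[0,1] 'ba' = ∅
  T[1,2] 'aa' = ∅
  T[2,3] 'ad' = {C}
  T[0,2] 'baa' = ∅
  T[1,3] 'aad' = ∅
  T[0,3] 'baad' = ∅

S ∉ T[0,3] ⇒ NO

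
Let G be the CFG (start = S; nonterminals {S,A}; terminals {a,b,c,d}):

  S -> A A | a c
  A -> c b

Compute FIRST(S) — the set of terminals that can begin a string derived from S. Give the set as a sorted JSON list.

Compute FIRST by fixpoint:
pass 1:
  A via A→c b: +{c}
  S via S→A A: +{c}
  S via S→a c: +{a}
  S: {a,c}  A: {c}
pass 2: (no change)
  S: {a,c}  A: {c}

FIRST(S) = ["a", "c"]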